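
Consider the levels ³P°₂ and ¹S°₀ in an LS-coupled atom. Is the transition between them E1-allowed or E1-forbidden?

forbidden

Parity must change: odd → odd — fails.
ΔS = 0: S: 1 → 0 — fails.
ΔL = 0, ±1 (not L=0↔0): L: 1 → 0, ΔL = -1 — passes.
ΔJ = 0, ±1 (not J=0↔0): J: 2 → 0, ΔJ = -2 — fails.
Rule(s) violated: parity, ΔS, ΔJ.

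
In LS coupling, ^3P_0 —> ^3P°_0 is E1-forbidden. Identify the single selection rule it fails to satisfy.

the J=0 ↔ J=0 exclusion

Initial level: S=1, L=1, J=0, parity even. Final level: S=1, L=1, J=0, parity odd.
Parity must change: even → odd — ✓.
ΔL = 0, ±1 (not L=0↔0): L: 1 → 1, ΔL = +0 — ✓.
ΔJ = 0, ±1 (not J=0↔0): J: 0 → 0, ΔJ = +0 — ✗.
ΔS = 0: S: 1 → 1 — ✓.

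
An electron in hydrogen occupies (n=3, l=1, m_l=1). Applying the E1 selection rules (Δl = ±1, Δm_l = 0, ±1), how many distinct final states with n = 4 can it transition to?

4

E1 requires Δl = ±1, so l_f ∈ {0, 2}; with 0 ≤ l_f ≤ n_f−1 = 3, the allowed l_f values are {0, 2}.
For l_f = 0: m_f ∈ {m_i−1, m_i, m_i+1} ∩ [−0, 0] = {0} → 1 state.
For l_f = 2: m_f ∈ {m_i−1, m_i, m_i+1} ∩ [−2, 2] = {0, 1, 2} → 3 states.
Total: 4.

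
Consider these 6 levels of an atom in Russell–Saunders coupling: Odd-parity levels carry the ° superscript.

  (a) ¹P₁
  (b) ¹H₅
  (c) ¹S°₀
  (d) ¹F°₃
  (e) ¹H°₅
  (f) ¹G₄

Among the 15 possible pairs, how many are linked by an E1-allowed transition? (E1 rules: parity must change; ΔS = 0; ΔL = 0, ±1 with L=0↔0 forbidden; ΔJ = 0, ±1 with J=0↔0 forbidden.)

4

(a)–(b): forbidden (parity, ΔL, ΔJ).
(a)–(c): allowed.
(a)–(d): forbidden (ΔL, ΔJ).
(a)–(e): forbidden (ΔL, ΔJ).
(a)–(f): forbidden (parity, ΔL, ΔJ).
(b)–(c): forbidden (ΔL, ΔJ).
(b)–(d): forbidden (ΔL, ΔJ).
(b)–(e): allowed.
(b)–(f): forbidden (parity).
(c)–(d): forbidden (parity, ΔL, ΔJ).
(c)–(e): forbidden (parity, ΔL, ΔJ).
(c)–(f): forbidden (ΔL, ΔJ).
(d)–(e): forbidden (parity, ΔL, ΔJ).
(d)–(f): allowed.
(e)–(f): allowed.
Allowed pairs: 4 of 15.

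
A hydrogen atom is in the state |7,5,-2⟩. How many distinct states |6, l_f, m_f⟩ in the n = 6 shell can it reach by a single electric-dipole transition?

3

E1 requires Δl = ±1, so l_f ∈ {4, 6}; with 0 ≤ l_f ≤ n_f−1 = 5, the allowed l_f values are {4}.
For l_f = 4: m_f ∈ {m_i−1, m_i, m_i+1} ∩ [−4, 4] = {-3, -2, -1} → 3 states.
Total: 3.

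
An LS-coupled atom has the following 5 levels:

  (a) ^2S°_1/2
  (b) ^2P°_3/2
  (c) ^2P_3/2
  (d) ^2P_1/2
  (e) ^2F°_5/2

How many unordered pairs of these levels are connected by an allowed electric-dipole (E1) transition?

(a)–(b): forbidden (parity).
(a)–(c): allowed.
(a)–(d): allowed.
(a)–(e): forbidden (parity, ΔL, ΔJ).
(b)–(c): allowed.
(b)–(d): allowed.
(b)–(e): forbidden (parity, ΔL).
(c)–(d): forbidden (parity).
(c)–(e): forbidden (ΔL).
(d)–(e): forbidden (ΔL, ΔJ).
Allowed pairs: 4 of 10.

4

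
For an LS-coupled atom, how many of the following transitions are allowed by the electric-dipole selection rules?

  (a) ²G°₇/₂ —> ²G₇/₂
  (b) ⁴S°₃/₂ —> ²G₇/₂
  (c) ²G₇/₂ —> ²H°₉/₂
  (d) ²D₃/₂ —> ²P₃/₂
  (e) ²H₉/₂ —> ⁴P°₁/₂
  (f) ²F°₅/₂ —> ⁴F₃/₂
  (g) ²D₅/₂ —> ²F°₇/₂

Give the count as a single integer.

3

(a) allowed
(b) forbidden (ΔS, ΔL, ΔJ fail)
(c) allowed
(d) forbidden (parity fails)
(e) forbidden (ΔS, ΔL, ΔJ fail)
(f) forbidden (ΔS fails)
(g) allowed
Total allowed: 3 of 7.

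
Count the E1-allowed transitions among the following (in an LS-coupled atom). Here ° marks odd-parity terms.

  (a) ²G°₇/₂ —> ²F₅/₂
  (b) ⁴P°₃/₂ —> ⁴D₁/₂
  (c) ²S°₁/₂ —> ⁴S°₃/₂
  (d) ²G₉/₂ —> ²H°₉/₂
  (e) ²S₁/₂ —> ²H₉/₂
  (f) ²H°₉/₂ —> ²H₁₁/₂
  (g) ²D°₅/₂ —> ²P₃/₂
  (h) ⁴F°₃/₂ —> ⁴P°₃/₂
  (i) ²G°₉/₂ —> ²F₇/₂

(a) allowed
(b) allowed
(c) forbidden (parity, ΔS, ΔL fail)
(d) allowed
(e) forbidden (parity, ΔL, ΔJ fail)
(f) allowed
(g) allowed
(h) forbidden (parity, ΔL fail)
(i) allowed
Total allowed: 6 of 9.

6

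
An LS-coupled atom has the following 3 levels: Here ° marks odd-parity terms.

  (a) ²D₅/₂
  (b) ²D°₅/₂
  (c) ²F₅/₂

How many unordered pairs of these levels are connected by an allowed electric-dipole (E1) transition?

(a)–(b): allowed.
(a)–(c): forbidden (parity).
(b)–(c): allowed.
Allowed pairs: 2 of 3.

2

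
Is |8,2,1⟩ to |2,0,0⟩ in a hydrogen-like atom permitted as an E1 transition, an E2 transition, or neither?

Δl = 0 − 2 = -2; l_i + l_f = 2.
Δm_l = -1.
E1 (Δl = ±1, |Δm_l| ≤ 1): not satisfied.
E2 (Δl = 0,±2, l_i+l_f ≥ 2, |Δm_l| ≤ 2): satisfied.

E2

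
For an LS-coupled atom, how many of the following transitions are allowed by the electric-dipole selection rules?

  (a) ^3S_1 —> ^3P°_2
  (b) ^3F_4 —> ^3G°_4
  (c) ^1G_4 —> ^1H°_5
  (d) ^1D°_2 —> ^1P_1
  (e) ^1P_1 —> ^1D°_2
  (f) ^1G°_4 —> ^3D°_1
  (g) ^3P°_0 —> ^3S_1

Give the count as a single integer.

6

(a) allowed
(b) allowed
(c) allowed
(d) allowed
(e) allowed
(f) forbidden (parity, ΔS, ΔL, ΔJ fail)
(g) allowed
Total allowed: 6 of 7.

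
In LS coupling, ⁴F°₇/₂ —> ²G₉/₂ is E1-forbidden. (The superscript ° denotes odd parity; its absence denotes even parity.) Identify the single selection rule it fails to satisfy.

Parity must change: odd → even — satisfied.
ΔS = 0: S: 3/2 → 1/2 — violated.
ΔL = 0, ±1 (not L=0↔0): L: 3 → 4, ΔL = +1 — satisfied.
ΔJ = 0, ±1 (not J=0↔0): J: 7/2 → 9/2, ΔJ = +1 — satisfied.

the ΔS = 0 rule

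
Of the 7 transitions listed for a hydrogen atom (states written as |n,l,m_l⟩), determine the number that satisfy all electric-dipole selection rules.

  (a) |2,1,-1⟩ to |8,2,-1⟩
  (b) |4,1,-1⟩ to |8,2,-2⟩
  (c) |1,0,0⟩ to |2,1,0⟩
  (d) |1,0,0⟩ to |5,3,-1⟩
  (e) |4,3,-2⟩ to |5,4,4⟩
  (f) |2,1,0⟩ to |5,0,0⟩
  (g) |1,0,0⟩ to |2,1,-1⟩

(a) allowed
(b) allowed
(c) allowed
(d) forbidden — Δl = +3 (E1 requires Δl = ±1)
(e) forbidden — Δm_l = +6 (E1 requires Δm_l = 0, ±1)
(f) allowed
(g) allowed
Total allowed: 5 of 7.

5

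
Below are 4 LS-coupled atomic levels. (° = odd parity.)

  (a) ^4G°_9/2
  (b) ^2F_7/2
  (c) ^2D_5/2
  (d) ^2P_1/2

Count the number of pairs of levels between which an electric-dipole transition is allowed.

0

(a)–(b): forbidden (ΔS).
(a)–(c): forbidden (ΔS, ΔL, ΔJ).
(a)–(d): forbidden (ΔS, ΔL, ΔJ).
(b)–(c): forbidden (parity).
(b)–(d): forbidden (parity, ΔL, ΔJ).
(c)–(d): forbidden (parity, ΔJ).
Allowed pairs: 0 of 6.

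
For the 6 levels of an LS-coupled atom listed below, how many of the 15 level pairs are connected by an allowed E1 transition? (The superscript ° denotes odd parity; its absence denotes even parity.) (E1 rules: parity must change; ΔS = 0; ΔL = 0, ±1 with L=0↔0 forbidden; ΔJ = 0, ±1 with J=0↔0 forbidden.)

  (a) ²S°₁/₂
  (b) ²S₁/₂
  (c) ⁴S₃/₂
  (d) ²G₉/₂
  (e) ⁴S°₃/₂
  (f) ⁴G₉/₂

(a)–(b): forbidden (ΔL).
(a)–(c): forbidden (ΔS, ΔL).
(a)–(d): forbidden (ΔL, ΔJ).
(a)–(e): forbidden (parity, ΔS, ΔL).
(a)–(f): forbidden (ΔS, ΔL, ΔJ).
(b)–(c): forbidden (parity, ΔS, ΔL).
(b)–(d): forbidden (parity, ΔL, ΔJ).
(b)–(e): forbidden (ΔS, ΔL).
(b)–(f): forbidden (parity, ΔS, ΔL, ΔJ).
(c)–(d): forbidden (parity, ΔS, ΔL, ΔJ).
(c)–(e): forbidden (ΔL).
(c)–(f): forbidden (parity, ΔL, ΔJ).
(d)–(e): forbidden (ΔS, ΔL, ΔJ).
(d)–(f): forbidden (parity, ΔS).
(e)–(f): forbidden (ΔL, ΔJ).
Allowed pairs: 0 of 15.

0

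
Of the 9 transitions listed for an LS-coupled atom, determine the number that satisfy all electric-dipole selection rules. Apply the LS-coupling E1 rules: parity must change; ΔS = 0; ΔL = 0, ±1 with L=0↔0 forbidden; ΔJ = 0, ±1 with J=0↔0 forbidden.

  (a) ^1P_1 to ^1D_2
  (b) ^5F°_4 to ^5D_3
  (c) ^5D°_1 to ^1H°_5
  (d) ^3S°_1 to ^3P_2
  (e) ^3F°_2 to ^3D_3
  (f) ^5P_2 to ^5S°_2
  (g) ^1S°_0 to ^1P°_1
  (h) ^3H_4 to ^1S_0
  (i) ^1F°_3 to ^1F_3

5

(a) forbidden (parity fails)
(b) allowed
(c) forbidden (parity, ΔS, ΔL, ΔJ fail)
(d) allowed
(e) allowed
(f) allowed
(g) forbidden (parity fails)
(h) forbidden (parity, ΔS, ΔL, ΔJ fail)
(i) allowed
Total allowed: 5 of 9.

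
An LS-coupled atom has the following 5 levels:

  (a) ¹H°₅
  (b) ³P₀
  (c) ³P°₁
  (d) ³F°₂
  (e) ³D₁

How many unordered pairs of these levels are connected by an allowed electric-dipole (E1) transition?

(a)–(b): forbidden (ΔS, ΔL, ΔJ).
(a)–(c): forbidden (parity, ΔS, ΔL, ΔJ).
(a)–(d): forbidden (parity, ΔS, ΔL, ΔJ).
(a)–(e): forbidden (ΔS, ΔL, ΔJ).
(b)–(c): allowed.
(b)–(d): forbidden (ΔL, ΔJ).
(b)–(e): forbidden (parity).
(c)–(d): forbidden (parity, ΔL).
(c)–(e): allowed.
(d)–(e): allowed.
Allowed pairs: 3 of 10.

3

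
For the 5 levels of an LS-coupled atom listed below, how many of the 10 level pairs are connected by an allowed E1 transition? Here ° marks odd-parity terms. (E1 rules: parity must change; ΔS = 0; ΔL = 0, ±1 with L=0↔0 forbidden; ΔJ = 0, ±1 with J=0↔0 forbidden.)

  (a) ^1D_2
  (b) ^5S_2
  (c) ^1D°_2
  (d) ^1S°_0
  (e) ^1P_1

3

(a)–(b): forbidden (parity, ΔS, ΔL).
(a)–(c): allowed.
(a)–(d): forbidden (ΔL, ΔJ).
(a)–(e): forbidden (parity).
(b)–(c): forbidden (ΔS, ΔL).
(b)–(d): forbidden (ΔS, ΔL, ΔJ).
(b)–(e): forbidden (parity, ΔS).
(c)–(d): forbidden (parity, ΔL, ΔJ).
(c)–(e): allowed.
(d)–(e): allowed.
Allowed pairs: 3 of 10.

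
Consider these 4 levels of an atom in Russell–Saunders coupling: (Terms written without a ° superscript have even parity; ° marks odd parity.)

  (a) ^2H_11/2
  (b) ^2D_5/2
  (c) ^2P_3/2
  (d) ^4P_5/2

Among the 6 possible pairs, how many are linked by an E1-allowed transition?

0

(a)–(b): forbidden (parity, ΔL, ΔJ).
(a)–(c): forbidden (parity, ΔL, ΔJ).
(a)–(d): forbidden (parity, ΔS, ΔL, ΔJ).
(b)–(c): forbidden (parity).
(b)–(d): forbidden (parity, ΔS).
(c)–(d): forbidden (parity, ΔS).
Allowed pairs: 0 of 6.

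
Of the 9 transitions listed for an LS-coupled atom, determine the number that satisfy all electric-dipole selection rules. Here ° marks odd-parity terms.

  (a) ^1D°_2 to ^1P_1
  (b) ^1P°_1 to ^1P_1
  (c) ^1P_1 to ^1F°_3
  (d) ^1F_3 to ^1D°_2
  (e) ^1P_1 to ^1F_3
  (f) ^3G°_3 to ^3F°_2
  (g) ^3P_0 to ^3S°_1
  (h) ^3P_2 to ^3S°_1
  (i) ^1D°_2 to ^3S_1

(a) allowed
(b) allowed
(c) forbidden (ΔL, ΔJ fail)
(d) allowed
(e) forbidden (parity, ΔL, ΔJ fail)
(f) forbidden (parity fails)
(g) allowed
(h) allowed
(i) forbidden (ΔS, ΔL fail)
Total allowed: 5 of 9.

5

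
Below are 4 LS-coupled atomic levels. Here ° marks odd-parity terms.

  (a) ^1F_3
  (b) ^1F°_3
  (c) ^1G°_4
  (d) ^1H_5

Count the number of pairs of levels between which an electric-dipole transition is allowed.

(a)–(b): allowed.
(a)–(c): allowed.
(a)–(d): forbidden (parity, ΔL, ΔJ).
(b)–(c): forbidden (parity).
(b)–(d): forbidden (ΔL, ΔJ).
(c)–(d): allowed.
Allowed pairs: 3 of 6.

3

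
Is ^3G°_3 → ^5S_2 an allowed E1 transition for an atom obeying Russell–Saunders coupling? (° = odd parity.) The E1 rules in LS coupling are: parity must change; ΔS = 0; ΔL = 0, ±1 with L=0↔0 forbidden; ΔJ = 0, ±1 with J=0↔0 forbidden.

ΔL = 0, ±1 (not L=0↔0): L: 4 → 0, ΔL = -4 — ✗.
ΔS = 0: S: 1 → 2 — ✗.
Parity must change: odd → even — ✓.
ΔJ = 0, ±1 (not J=0↔0): J: 3 → 2, ΔJ = -1 — ✓.
Rule(s) violated: ΔS, ΔL.

forbidden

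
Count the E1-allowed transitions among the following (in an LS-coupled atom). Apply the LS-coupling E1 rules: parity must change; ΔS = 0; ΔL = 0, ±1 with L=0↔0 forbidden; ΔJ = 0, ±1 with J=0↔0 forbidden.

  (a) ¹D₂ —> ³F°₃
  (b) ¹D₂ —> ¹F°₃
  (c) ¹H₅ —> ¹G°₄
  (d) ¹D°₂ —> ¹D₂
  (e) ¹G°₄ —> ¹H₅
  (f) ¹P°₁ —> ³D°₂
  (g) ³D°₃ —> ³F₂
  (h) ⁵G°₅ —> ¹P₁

(a) forbidden (ΔS fails)
(b) allowed
(c) allowed
(d) allowed
(e) allowed
(f) forbidden (parity, ΔS fail)
(g) allowed
(h) forbidden (ΔS, ΔL, ΔJ fail)
Total allowed: 5 of 8.

5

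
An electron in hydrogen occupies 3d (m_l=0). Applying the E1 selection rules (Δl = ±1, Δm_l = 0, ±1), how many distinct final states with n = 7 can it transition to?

E1 requires Δl = ±1, so l_f ∈ {1, 3}; with 0 ≤ l_f ≤ n_f−1 = 6, the allowed l_f values are {1, 3}.
For l_f = 1: m_f ∈ {m_i−1, m_i, m_i+1} ∩ [−1, 1] = {-1, 0, 1} → 3 states.
For l_f = 3: m_f ∈ {m_i−1, m_i, m_i+1} ∩ [−3, 3] = {-1, 0, 1} → 3 states.
Total: 6.

6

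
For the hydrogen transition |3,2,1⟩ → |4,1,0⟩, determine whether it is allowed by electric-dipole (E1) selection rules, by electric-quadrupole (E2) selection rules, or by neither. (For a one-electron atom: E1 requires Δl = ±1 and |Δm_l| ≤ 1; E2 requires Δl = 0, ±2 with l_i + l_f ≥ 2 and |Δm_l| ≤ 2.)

Δl = 1 − 2 = -1; l_i + l_f = 3.
Δm_l = -1.
E1 (Δl = ±1, |Δm_l| ≤ 1): satisfied.
E2 (Δl = 0,±2, l_i+l_f ≥ 2, |Δm_l| ≤ 2): not satisfied.

E1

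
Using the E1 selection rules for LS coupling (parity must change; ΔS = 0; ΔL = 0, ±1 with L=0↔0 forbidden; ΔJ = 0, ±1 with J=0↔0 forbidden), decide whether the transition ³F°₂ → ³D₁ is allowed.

Parity must change: odd → even — passes.
ΔS = 0: S: 1 → 1 — passes.
ΔL = 0, ±1 (not L=0↔0): L: 3 → 2, ΔL = -1 — passes.
ΔJ = 0, ±1 (not J=0↔0): J: 2 → 1, ΔJ = -1 — passes.
All four E1 rules are satisfied.

allowed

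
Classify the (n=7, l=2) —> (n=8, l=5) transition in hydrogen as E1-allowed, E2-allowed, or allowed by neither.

neither

Δl = 5 − 2 = +3; l_i + l_f = 7.
E1 (Δl = ±1): not satisfied.
E2 (Δl = 0,±2, l_i+l_f ≥ 2): not satisfied.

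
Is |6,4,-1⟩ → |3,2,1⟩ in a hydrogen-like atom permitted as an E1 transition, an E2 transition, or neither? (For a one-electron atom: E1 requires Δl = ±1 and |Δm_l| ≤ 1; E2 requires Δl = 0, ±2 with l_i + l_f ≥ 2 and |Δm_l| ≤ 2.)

E2

Δl = 2 − 4 = -2; l_i + l_f = 6.
Δm_l = +2.
E1 (Δl = ±1, |Δm_l| ≤ 1): not satisfied.
E2 (Δl = 0,±2, l_i+l_f ≥ 2, |Δm_l| ≤ 2): satisfied.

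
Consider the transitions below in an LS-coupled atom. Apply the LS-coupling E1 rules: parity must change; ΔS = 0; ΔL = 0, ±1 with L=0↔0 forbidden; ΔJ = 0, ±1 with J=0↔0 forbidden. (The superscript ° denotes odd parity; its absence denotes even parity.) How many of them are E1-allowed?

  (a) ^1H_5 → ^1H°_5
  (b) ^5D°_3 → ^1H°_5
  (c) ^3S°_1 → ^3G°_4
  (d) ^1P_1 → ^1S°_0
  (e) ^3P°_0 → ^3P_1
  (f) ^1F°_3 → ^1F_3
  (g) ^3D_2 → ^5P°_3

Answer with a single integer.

4

(a) allowed
(b) forbidden (parity, ΔS, ΔL, ΔJ fail)
(c) forbidden (parity, ΔL, ΔJ fail)
(d) allowed
(e) allowed
(f) allowed
(g) forbidden (ΔS fails)
Total allowed: 4 of 7.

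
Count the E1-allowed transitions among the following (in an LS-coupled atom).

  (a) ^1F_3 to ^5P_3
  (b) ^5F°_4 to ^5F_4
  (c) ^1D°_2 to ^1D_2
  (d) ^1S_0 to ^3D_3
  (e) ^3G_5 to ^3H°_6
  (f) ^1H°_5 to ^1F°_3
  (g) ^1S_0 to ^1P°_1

(a) forbidden (parity, ΔS, ΔL fail)
(b) allowed
(c) allowed
(d) forbidden (parity, ΔS, ΔL, ΔJ fail)
(e) allowed
(f) forbidden (parity, ΔL, ΔJ fail)
(g) allowed
Total allowed: 4 of 7.

4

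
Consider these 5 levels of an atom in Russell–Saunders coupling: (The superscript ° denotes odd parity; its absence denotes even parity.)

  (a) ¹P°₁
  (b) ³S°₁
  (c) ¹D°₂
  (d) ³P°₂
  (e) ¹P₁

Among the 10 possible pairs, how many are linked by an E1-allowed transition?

(a)–(b): forbidden (parity, ΔS).
(a)–(c): forbidden (parity).
(a)–(d): forbidden (parity, ΔS).
(a)–(e): allowed.
(b)–(c): forbidden (parity, ΔS, ΔL).
(b)–(d): forbidden (parity).
(b)–(e): forbidden (ΔS).
(c)–(d): forbidden (parity, ΔS).
(c)–(e): allowed.
(d)–(e): forbidden (ΔS).
Allowed pairs: 2 of 10.

2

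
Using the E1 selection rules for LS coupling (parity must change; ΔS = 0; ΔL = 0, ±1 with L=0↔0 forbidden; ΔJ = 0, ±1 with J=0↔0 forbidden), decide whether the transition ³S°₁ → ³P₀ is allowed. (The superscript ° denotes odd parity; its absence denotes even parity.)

ΔL = 0, ±1 (not L=0↔0): L: 0 → 1, ΔL = +1 — ✓.
Parity must change: odd → even — ✓.
ΔS = 0: S: 1 → 1 — ✓.
ΔJ = 0, ±1 (not J=0↔0): J: 1 → 0, ΔJ = -1 — ✓.
All four E1 rules are satisfied.

allowed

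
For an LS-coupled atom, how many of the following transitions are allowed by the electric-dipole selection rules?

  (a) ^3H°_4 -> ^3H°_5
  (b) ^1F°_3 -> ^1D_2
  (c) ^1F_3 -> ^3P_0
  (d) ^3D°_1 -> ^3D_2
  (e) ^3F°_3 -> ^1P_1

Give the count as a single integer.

2

(a) forbidden (parity fails)
(b) allowed
(c) forbidden (parity, ΔS, ΔL, ΔJ fail)
(d) allowed
(e) forbidden (ΔS, ΔL, ΔJ fail)
Total allowed: 2 of 5.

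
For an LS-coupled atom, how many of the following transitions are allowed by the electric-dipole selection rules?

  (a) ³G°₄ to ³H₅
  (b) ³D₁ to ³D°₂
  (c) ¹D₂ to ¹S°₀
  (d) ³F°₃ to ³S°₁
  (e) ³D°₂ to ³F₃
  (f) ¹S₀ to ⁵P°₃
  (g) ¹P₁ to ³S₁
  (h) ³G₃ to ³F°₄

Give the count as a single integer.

(a) allowed
(b) allowed
(c) forbidden (ΔL, ΔJ fail)
(d) forbidden (parity, ΔL, ΔJ fail)
(e) allowed
(f) forbidden (ΔS, ΔJ fail)
(g) forbidden (parity, ΔS fail)
(h) allowed
Total allowed: 4 of 8.

4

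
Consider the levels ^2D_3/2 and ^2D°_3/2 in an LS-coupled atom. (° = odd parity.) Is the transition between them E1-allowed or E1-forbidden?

allowed

Reading off the term symbols: S 1/2→1/2, L 2→2, J 3/2→3/2, parity even→odd.
ΔJ = 0, ±1 (not J=0↔0): J: 3/2 → 3/2, ΔJ = +0 — ok.
Parity must change: even → odd — ok.
ΔL = 0, ±1 (not L=0↔0): L: 2 → 2, ΔL = +0 — ok.
ΔS = 0: S: 1/2 → 1/2 — ok.
All four E1 rules are satisfied.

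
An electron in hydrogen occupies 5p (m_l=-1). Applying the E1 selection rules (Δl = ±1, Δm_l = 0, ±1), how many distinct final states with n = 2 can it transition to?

E1 requires Δl = ±1, so l_f ∈ {0, 2}; with 0 ≤ l_f ≤ n_f−1 = 1, the allowed l_f values are {0}.
For l_f = 0: m_f ∈ {m_i−1, m_i, m_i+1} ∩ [−0, 0] = {0} → 1 state.
Total: 1.

1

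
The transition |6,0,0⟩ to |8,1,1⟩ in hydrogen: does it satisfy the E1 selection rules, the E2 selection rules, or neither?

E1

Δl = 1 − 0 = +1; l_i + l_f = 1.
Δm_l = +1.
E1 (Δl = ±1, |Δm_l| ≤ 1): satisfied.
E2 (Δl = 0,±2, l_i+l_f ≥ 2, |Δm_l| ≤ 2): not satisfied.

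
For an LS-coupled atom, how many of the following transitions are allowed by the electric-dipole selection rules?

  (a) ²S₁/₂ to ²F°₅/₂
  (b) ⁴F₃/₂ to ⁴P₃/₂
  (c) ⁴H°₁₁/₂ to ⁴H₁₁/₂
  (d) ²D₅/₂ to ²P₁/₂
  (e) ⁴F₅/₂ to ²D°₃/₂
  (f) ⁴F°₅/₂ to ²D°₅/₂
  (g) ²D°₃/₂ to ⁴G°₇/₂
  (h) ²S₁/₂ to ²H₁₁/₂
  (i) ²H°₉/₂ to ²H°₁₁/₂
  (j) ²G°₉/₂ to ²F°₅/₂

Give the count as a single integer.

1

(a) forbidden (ΔL, ΔJ fail)
(b) forbidden (parity, ΔL fail)
(c) allowed
(d) forbidden (parity, ΔJ fail)
(e) forbidden (ΔS fails)
(f) forbidden (parity, ΔS fail)
(g) forbidden (parity, ΔS, ΔL, ΔJ fail)
(h) forbidden (parity, ΔL, ΔJ fail)
(i) forbidden (parity fails)
(j) forbidden (parity, ΔJ fail)
Total allowed: 1 of 10.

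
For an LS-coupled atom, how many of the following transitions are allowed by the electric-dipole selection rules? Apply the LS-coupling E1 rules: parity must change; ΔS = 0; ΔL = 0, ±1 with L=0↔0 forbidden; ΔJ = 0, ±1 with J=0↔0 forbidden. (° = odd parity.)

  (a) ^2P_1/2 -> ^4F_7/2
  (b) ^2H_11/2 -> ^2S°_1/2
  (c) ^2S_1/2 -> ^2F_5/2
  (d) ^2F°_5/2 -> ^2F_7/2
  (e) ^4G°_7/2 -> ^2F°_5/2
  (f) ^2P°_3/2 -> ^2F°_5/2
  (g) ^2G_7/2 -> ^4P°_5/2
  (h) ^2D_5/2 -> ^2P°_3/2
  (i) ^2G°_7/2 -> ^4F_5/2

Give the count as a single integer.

(a) forbidden (parity, ΔS, ΔL, ΔJ fail)
(b) forbidden (ΔL, ΔJ fail)
(c) forbidden (parity, ΔL, ΔJ fail)
(d) allowed
(e) forbidden (parity, ΔS fail)
(f) forbidden (parity, ΔL fail)
(g) forbidden (ΔS, ΔL fail)
(h) allowed
(i) forbidden (ΔS fails)
Total allowed: 2 of 9.

2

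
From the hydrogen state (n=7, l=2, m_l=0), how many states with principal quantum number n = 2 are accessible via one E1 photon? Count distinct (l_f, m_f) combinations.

E1 requires Δl = ±1, so l_f ∈ {1, 3}; with 0 ≤ l_f ≤ n_f−1 = 1, the allowed l_f values are {1}.
For l_f = 1: m_f ∈ {m_i−1, m_i, m_i+1} ∩ [−1, 1] = {-1, 0, 1} → 3 states.
Total: 3.

3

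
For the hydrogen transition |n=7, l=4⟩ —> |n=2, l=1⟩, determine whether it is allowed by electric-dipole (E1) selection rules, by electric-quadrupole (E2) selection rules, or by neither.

Δl = 1 − 4 = -3; l_i + l_f = 5.
E1 (Δl = ±1): not satisfied.
E2 (Δl = 0,±2, l_i+l_f ≥ 2): not satisfied.

neither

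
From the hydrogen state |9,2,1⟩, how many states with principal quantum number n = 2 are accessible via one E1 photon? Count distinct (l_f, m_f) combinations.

E1 requires Δl = ±1, so l_f ∈ {1, 3}; with 0 ≤ l_f ≤ n_f−1 = 1, the allowed l_f values are {1}.
For l_f = 1: m_f ∈ {m_i−1, m_i, m_i+1} ∩ [−1, 1] = {0, 1} → 2 states.
Total: 2.

2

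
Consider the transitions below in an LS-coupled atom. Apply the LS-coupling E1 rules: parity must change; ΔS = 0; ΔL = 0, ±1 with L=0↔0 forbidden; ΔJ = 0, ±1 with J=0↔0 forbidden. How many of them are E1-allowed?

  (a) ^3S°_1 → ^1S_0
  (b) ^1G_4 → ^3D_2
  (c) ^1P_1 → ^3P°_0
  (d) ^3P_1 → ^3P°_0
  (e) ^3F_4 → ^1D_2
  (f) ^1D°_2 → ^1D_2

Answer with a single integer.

(a) forbidden (ΔS, ΔL fail)
(b) forbidden (parity, ΔS, ΔL, ΔJ fail)
(c) forbidden (ΔS fails)
(d) allowed
(e) forbidden (parity, ΔS, ΔJ fail)
(f) allowed
Total allowed: 2 of 6.

2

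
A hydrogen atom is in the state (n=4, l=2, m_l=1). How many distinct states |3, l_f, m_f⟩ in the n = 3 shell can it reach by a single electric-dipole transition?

E1 requires Δl = ±1, so l_f ∈ {1, 3}; with 0 ≤ l_f ≤ n_f−1 = 2, the allowed l_f values are {1}.
For l_f = 1: m_f ∈ {m_i−1, m_i, m_i+1} ∩ [−1, 1] = {0, 1} → 2 states.
Total: 2.

2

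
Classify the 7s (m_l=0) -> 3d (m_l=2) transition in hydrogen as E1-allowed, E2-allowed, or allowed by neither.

E2

Δl = 2 − 0 = +2; l_i + l_f = 2.
Δm_l = +2.
E1 (Δl = ±1, |Δm_l| ≤ 1): not satisfied.
E2 (Δl = 0,±2, l_i+l_f ≥ 2, |Δm_l| ≤ 2): satisfied.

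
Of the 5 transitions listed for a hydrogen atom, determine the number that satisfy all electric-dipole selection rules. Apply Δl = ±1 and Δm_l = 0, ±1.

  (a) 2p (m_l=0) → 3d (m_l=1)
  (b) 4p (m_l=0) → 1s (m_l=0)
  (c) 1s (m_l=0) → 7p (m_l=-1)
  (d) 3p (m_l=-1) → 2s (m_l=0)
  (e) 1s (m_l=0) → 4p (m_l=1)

5

(a) allowed
(b) allowed
(c) allowed
(d) allowed
(e) allowed
Total allowed: 5 of 5.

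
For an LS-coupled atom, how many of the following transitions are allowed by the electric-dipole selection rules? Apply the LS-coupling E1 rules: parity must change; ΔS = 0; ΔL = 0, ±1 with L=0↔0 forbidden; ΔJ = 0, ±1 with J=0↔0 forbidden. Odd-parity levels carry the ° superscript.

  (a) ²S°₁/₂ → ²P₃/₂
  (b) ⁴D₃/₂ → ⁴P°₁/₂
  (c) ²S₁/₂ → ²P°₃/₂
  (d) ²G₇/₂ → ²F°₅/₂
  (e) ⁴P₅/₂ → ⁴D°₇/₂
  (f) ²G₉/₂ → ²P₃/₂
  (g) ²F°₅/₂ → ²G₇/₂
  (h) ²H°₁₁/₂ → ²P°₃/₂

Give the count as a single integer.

6

(a) allowed
(b) allowed
(c) allowed
(d) allowed
(e) allowed
(f) forbidden (parity, ΔL, ΔJ fail)
(g) allowed
(h) forbidden (parity, ΔL, ΔJ fail)
Total allowed: 6 of 8.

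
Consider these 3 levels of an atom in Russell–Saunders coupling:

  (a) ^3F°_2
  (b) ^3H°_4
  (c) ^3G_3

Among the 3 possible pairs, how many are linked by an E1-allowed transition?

(a)–(b): forbidden (parity, ΔL, ΔJ).
(a)–(c): allowed.
(b)–(c): allowed.
Allowed pairs: 2 of 3.

2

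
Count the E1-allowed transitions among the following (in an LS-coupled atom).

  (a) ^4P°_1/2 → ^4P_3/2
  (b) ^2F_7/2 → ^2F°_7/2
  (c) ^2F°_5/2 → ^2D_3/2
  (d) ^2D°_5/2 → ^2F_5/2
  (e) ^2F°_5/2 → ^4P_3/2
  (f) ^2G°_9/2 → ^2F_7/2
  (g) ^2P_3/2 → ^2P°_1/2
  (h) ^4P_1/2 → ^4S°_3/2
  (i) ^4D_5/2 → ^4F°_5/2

(a) allowed
(b) allowed
(c) allowed
(d) allowed
(e) forbidden (ΔS, ΔL fail)
(f) allowed
(g) allowed
(h) allowed
(i) allowed
Total allowed: 8 of 9.

8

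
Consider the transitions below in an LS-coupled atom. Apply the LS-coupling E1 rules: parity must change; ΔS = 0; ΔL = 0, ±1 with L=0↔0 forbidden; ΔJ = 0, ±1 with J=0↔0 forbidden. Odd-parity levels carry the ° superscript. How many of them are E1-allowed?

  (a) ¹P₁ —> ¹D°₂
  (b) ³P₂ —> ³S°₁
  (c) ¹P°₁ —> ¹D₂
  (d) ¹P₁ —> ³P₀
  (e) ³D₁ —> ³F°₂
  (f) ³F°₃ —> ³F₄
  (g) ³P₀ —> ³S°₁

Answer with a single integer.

(a) allowed
(b) allowed
(c) allowed
(d) forbidden (parity, ΔS fail)
(e) allowed
(f) allowed
(g) allowed
Total allowed: 6 of 7.

6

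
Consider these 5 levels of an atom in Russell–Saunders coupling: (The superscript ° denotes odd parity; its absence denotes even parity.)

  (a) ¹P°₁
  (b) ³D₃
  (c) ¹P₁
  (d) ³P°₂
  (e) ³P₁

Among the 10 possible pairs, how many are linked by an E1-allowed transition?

(a)–(b): forbidden (ΔS, ΔJ).
(a)–(c): allowed.
(a)–(d): forbidden (parity, ΔS).
(a)–(e): forbidden (ΔS).
(b)–(c): forbidden (parity, ΔS, ΔJ).
(b)–(d): allowed.
(b)–(e): forbidden (parity, ΔJ).
(c)–(d): forbidden (ΔS).
(c)–(e): forbidden (parity, ΔS).
(d)–(e): allowed.
Allowed pairs: 3 of 10.

3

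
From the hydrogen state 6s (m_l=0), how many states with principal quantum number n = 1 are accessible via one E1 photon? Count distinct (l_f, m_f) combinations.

E1 requires l_f ∈ {-1, 1}, but neither lies in [0, 0], so no final state is reachable.
Total: 0.

0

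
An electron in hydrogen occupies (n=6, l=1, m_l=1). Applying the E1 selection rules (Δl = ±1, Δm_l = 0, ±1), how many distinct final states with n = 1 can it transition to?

1

E1 requires Δl = ±1, so l_f ∈ {0, 2}; with 0 ≤ l_f ≤ n_f−1 = 0, the allowed l_f values are {0}.
For l_f = 0: m_f ∈ {m_i−1, m_i, m_i+1} ∩ [−0, 0] = {0} → 1 state.
Total: 1.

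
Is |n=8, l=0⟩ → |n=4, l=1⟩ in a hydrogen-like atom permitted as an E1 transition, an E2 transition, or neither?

E1

Δl = 1 − 0 = +1; l_i + l_f = 1.
E1 (Δl = ±1): satisfied.
E2 (Δl = 0,±2, l_i+l_f ≥ 2): not satisfied.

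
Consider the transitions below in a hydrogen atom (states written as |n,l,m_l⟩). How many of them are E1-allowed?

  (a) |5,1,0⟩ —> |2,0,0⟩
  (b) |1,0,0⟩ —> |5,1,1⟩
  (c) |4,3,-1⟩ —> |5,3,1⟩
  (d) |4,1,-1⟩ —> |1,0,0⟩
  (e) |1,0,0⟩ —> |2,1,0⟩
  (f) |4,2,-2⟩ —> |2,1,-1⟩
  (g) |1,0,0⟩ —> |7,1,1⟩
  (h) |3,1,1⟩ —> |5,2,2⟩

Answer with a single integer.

7

(a) allowed
(b) allowed
(c) forbidden — Δl = +0 (E1 requires Δl = ±1); Δm_l = +2 (E1 requires Δm_l = 0, ±1)
(d) allowed
(e) allowed
(f) allowed
(g) allowed
(h) allowed
Total allowed: 7 of 8.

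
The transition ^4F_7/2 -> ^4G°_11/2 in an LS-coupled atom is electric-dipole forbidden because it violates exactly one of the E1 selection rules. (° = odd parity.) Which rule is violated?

the ΔJ = 0, ±1 rule

Reading off the term symbols: S 3/2→3/2, L 3→4, J 7/2→11/2, parity even→odd.
ΔJ = 0, ±1 (not J=0↔0): J: 7/2 → 11/2, ΔJ = +2 — ✗.
ΔL = 0, ±1 (not L=0↔0): L: 3 → 4, ΔL = +1 — ✓.
Parity must change: even → odd — ✓.
ΔS = 0: S: 3/2 → 3/2 — ✓.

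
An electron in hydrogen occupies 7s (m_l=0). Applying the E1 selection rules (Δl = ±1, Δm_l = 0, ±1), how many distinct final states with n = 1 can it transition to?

0

E1 requires l_f ∈ {-1, 1}, but neither lies in [0, 0], so no final state is reachable.
Total: 0.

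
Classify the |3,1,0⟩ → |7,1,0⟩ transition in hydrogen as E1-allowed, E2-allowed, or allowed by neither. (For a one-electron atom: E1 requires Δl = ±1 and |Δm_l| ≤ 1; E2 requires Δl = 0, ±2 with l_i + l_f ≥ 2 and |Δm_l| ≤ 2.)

Δl = 1 − 1 = +0; l_i + l_f = 2.
Δm_l = +0.
E1 (Δl = ±1, |Δm_l| ≤ 1): not satisfied.
E2 (Δl = 0,±2, l_i+l_f ≥ 2, |Δm_l| ≤ 2): satisfied.

E2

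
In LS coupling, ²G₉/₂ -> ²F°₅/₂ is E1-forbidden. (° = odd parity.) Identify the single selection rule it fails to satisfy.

the ΔJ = 0, ±1 rule

Parity must change: even → odd — satisfied.
ΔS = 0: S: 1/2 → 1/2 — satisfied.
ΔL = 0, ±1 (not L=0↔0): L: 4 → 3, ΔL = -1 — satisfied.
ΔJ = 0, ±1 (not J=0↔0): J: 9/2 → 5/2, ΔJ = -2 — violated.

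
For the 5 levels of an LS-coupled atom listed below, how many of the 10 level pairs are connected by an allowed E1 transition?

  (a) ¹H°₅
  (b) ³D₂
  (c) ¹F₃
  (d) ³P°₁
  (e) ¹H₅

2

(a)–(b): forbidden (ΔS, ΔL, ΔJ).
(a)–(c): forbidden (ΔL, ΔJ).
(a)–(d): forbidden (parity, ΔS, ΔL, ΔJ).
(a)–(e): allowed.
(b)–(c): forbidden (parity, ΔS).
(b)–(d): allowed.
(b)–(e): forbidden (parity, ΔS, ΔL, ΔJ).
(c)–(d): forbidden (ΔS, ΔL, ΔJ).
(c)–(e): forbidden (parity, ΔL, ΔJ).
(d)–(e): forbidden (ΔS, ΔL, ΔJ).
Allowed pairs: 2 of 10.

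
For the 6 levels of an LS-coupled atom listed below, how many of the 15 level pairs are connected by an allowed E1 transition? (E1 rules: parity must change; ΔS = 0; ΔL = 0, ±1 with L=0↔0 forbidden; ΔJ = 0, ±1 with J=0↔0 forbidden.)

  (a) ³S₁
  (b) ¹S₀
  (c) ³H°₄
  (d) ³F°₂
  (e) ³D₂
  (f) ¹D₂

(a)–(b): forbidden (parity, ΔS, ΔL).
(a)–(c): forbidden (ΔL, ΔJ).
(a)–(d): forbidden (ΔL).
(a)–(e): forbidden (parity, ΔL).
(a)–(f): forbidden (parity, ΔS, ΔL).
(b)–(c): forbidden (ΔS, ΔL, ΔJ).
(b)–(d): forbidden (ΔS, ΔL, ΔJ).
(b)–(e): forbidden (parity, ΔS, ΔL, ΔJ).
(b)–(f): forbidden (parity, ΔL, ΔJ).
(c)–(d): forbidden (parity, ΔL, ΔJ).
(c)–(e): forbidden (ΔL, ΔJ).
(c)–(f): forbidden (ΔS, ΔL, ΔJ).
(d)–(e): allowed.
(d)–(f): forbidden (ΔS).
(e)–(f): forbidden (parity, ΔS).
Allowed pairs: 1 of 15.

1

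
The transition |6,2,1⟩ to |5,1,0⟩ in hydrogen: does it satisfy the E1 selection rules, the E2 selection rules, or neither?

E1

Δl = 1 − 2 = -1; l_i + l_f = 3.
Δm_l = -1.
E1 (Δl = ±1, |Δm_l| ≤ 1): satisfied.
E2 (Δl = 0,±2, l_i+l_f ≥ 2, |Δm_l| ≤ 2): not satisfied.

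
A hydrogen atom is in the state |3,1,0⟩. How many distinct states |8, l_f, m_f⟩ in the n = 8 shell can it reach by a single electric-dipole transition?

4

E1 requires Δl = ±1, so l_f ∈ {0, 2}; with 0 ≤ l_f ≤ n_f−1 = 7, the allowed l_f values are {0, 2}.
For l_f = 0: m_f ∈ {m_i−1, m_i, m_i+1} ∩ [−0, 0] = {0} → 1 state.
For l_f = 2: m_f ∈ {m_i−1, m_i, m_i+1} ∩ [−2, 2] = {-1, 0, 1} → 3 states.
Total: 4.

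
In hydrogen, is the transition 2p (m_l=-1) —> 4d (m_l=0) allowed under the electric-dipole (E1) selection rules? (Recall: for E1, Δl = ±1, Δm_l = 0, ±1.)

allowed

Δl = 2 − 1 = +1; the E1 rule Δl = ±1 is ok.
m_l: -1 → 0 (Δm_l = +1). |Δm_l| ≤ 1 ok.
All E1 selection rules are satisfied.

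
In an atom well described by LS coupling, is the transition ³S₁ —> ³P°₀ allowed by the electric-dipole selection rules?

Parity must change: even → odd — ok.
ΔS = 0: S: 1 → 1 — ok.
ΔL = 0, ±1 (not L=0↔0): L: 0 → 1, ΔL = +1 — ok.
ΔJ = 0, ±1 (not J=0↔0): J: 1 → 0, ΔJ = -1 — ok.
All four E1 rules are satisfied.

allowed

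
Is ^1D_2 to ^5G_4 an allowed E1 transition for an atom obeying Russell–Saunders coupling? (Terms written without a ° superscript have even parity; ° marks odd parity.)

Parity must change: even → even — ✗.
ΔS = 0: S: 0 → 2 — ✗.
ΔL = 0, ±1 (not L=0↔0): L: 2 → 4, ΔL = +2 — ✗.
ΔJ = 0, ±1 (not J=0↔0): J: 2 → 4, ΔJ = +2 — ✗.
Rule(s) violated: parity, ΔS, ΔL, ΔJ.

forbidden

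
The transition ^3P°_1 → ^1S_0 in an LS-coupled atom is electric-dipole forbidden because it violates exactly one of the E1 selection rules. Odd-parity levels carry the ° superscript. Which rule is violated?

the ΔS = 0 rule

Initial level: S=1, L=1, J=1, parity odd. Final level: S=0, L=0, J=0, parity even.
Parity must change: odd → even — passes.
ΔS = 0: S: 1 → 0 — fails.
ΔL = 0, ±1 (not L=0↔0): L: 1 → 0, ΔL = -1 — passes.
ΔJ = 0, ±1 (not J=0↔0): J: 1 → 0, ΔJ = -1 — passes.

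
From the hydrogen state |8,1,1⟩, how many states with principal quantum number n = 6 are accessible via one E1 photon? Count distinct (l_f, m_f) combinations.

E1 requires Δl = ±1, so l_f ∈ {0, 2}; with 0 ≤ l_f ≤ n_f−1 = 5, the allowed l_f values are {0, 2}.
For l_f = 0: m_f ∈ {m_i−1, m_i, m_i+1} ∩ [−0, 0] = {0} → 1 state.
For l_f = 2: m_f ∈ {m_i−1, m_i, m_i+1} ∩ [−2, 2] = {0, 1, 2} → 3 states.
Total: 4.

4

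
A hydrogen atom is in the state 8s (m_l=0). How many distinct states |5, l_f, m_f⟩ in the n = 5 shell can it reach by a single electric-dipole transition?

3

E1 requires Δl = ±1, so l_f ∈ {-1, 1}; with 0 ≤ l_f ≤ n_f−1 = 4, the allowed l_f values are {1}.
For l_f = 1: m_f ∈ {m_i−1, m_i, m_i+1} ∩ [−1, 1] = {-1, 0, 1} → 3 states.
Total: 3.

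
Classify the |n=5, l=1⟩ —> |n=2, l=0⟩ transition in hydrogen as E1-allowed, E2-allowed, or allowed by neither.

Δl = 0 − 1 = -1; l_i + l_f = 1.
E1 (Δl = ±1): satisfied.
E2 (Δl = 0,±2, l_i+l_f ≥ 2): not satisfied.

E1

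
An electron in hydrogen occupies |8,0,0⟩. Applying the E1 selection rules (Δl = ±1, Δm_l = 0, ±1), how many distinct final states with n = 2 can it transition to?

E1 requires Δl = ±1, so l_f ∈ {-1, 1}; with 0 ≤ l_f ≤ n_f−1 = 1, the allowed l_f values are {1}.
For l_f = 1: m_f ∈ {m_i−1, m_i, m_i+1} ∩ [−1, 1] = {-1, 0, 1} → 3 states.
Total: 3.

3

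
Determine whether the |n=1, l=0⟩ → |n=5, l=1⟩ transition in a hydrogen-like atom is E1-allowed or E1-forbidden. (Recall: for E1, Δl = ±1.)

allowed

Δl = 1 − 0 = +1; the E1 rule Δl = ±1 is passes.
All E1 selection rules are satisfied.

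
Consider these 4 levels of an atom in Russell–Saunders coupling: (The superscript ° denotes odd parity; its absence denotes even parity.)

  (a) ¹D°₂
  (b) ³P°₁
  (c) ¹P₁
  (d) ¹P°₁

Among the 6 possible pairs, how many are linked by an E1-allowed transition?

2

(a)–(b): forbidden (parity, ΔS).
(a)–(c): allowed.
(a)–(d): forbidden (parity).
(b)–(c): forbidden (ΔS).
(b)–(d): forbidden (parity, ΔS).
(c)–(d): allowed.
Allowed pairs: 2 of 6.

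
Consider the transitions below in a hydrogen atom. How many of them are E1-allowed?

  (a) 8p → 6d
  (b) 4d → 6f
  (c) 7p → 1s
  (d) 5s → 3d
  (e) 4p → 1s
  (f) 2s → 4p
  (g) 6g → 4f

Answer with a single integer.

(a) allowed
(b) allowed
(c) allowed
(d) forbidden — Δl = +2 (E1 requires Δl = ±1)
(e) allowed
(f) allowed
(g) allowed
Total allowed: 6 of 7.

6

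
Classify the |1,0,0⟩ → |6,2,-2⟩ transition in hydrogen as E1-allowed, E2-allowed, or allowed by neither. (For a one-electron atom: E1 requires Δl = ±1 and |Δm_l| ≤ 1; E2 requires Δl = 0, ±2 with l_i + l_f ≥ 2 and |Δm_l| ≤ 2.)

Δl = 2 − 0 = +2; l_i + l_f = 2.
Δm_l = -2.
E1 (Δl = ±1, |Δm_l| ≤ 1): not satisfied.
E2 (Δl = 0,±2, l_i+l_f ≥ 2, |Δm_l| ≤ 2): satisfied.

E2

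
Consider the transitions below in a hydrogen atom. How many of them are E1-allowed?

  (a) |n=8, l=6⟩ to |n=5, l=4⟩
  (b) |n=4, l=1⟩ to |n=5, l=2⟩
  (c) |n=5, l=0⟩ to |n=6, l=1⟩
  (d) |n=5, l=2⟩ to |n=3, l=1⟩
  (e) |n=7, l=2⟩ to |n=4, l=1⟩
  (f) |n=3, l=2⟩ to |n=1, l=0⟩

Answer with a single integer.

4

(a) forbidden — Δl = -2 (E1 requires Δl = ±1)
(b) allowed
(c) allowed
(d) allowed
(e) allowed
(f) forbidden — Δl = -2 (E1 requires Δl = ±1)
Total allowed: 4 of 6.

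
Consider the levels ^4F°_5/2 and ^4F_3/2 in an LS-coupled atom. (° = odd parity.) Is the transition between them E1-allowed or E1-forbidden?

Reading off the term symbols: S 3/2→3/2, L 3→3, J 5/2→3/2, parity odd→even.
ΔJ = 0, ±1 (not J=0↔0): J: 5/2 → 3/2, ΔJ = -1 — ✓.
ΔL = 0, ±1 (not L=0↔0): L: 3 → 3, ΔL = +0 — ✓.
ΔS = 0: S: 3/2 → 3/2 — ✓.
Parity must change: odd → even — ✓.
All four E1 rules are satisfied.

allowed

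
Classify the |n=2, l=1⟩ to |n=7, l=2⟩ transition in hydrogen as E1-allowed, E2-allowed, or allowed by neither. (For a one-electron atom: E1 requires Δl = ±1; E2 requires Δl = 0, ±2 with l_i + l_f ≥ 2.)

Δl = 2 − 1 = +1; l_i + l_f = 3.
E1 (Δl = ±1): satisfied.
E2 (Δl = 0,±2, l_i+l_f ≥ 2): not satisfied.

E1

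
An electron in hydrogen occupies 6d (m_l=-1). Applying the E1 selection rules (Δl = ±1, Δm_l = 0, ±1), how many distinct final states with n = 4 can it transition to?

E1 requires Δl = ±1, so l_f ∈ {1, 3}; with 0 ≤ l_f ≤ n_f−1 = 3, the allowed l_f values are {1, 3}.
For l_f = 1: m_f ∈ {m_i−1, m_i, m_i+1} ∩ [−1, 1] = {-1, 0} → 2 states.
For l_f = 3: m_f ∈ {m_i−1, m_i, m_i+1} ∩ [−3, 3] = {-2, -1, 0} → 3 states.
Total: 5.

5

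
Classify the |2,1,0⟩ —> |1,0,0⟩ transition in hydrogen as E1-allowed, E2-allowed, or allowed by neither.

E1

Δl = 0 − 1 = -1; l_i + l_f = 1.
Δm_l = +0.
E1 (Δl = ±1, |Δm_l| ≤ 1): satisfied.
E2 (Δl = 0,±2, l_i+l_f ≥ 2, |Δm_l| ≤ 2): not satisfied.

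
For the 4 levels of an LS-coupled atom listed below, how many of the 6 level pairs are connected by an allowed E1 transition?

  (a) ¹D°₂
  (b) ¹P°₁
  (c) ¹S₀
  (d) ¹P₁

3

(a)–(b): forbidden (parity).
(a)–(c): forbidden (ΔL, ΔJ).
(a)–(d): allowed.
(b)–(c): allowed.
(b)–(d): allowed.
(c)–(d): forbidden (parity).
Allowed pairs: 3 of 6.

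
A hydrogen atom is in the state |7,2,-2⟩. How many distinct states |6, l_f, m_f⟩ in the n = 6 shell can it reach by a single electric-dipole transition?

4

E1 requires Δl = ±1, so l_f ∈ {1, 3}; with 0 ≤ l_f ≤ n_f−1 = 5, the allowed l_f values are {1, 3}.
For l_f = 1: m_f ∈ {m_i−1, m_i, m_i+1} ∩ [−1, 1] = {-1} → 1 state.
For l_f = 3: m_f ∈ {m_i−1, m_i, m_i+1} ∩ [−3, 3] = {-3, -2, -1} → 3 states.
Total: 4.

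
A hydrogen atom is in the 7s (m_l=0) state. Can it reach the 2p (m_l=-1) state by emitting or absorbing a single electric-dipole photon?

allowed

l: 0 → 1 (Δl = +1). Δl = ±1 ✓.
Δm_l = -1 − (0) = -1. E1 requires Δm_l = 0, ±1: ✓.
All E1 selection rules are satisfied.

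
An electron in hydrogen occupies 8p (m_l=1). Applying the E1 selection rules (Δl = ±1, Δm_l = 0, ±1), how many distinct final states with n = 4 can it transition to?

4

E1 requires Δl = ±1, so l_f ∈ {0, 2}; with 0 ≤ l_f ≤ n_f−1 = 3, the allowed l_f values are {0, 2}.
For l_f = 0: m_f ∈ {m_i−1, m_i, m_i+1} ∩ [−0, 0] = {0} → 1 state.
For l_f = 2: m_f ∈ {m_i−1, m_i, m_i+1} ∩ [−2, 2] = {0, 1, 2} → 3 states.
Total: 4.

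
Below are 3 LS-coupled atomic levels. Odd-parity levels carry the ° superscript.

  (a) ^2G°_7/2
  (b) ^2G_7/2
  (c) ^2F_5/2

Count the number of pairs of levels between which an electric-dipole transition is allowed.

2

(a)–(b): allowed.
(a)–(c): allowed.
(b)–(c): forbidden (parity).
Allowed pairs: 2 of 3.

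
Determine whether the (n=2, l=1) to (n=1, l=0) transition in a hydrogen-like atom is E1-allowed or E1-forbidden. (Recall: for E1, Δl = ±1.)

allowed

l: 1 → 0 (Δl = -1). Δl = ±1 passes.
All E1 selection rules are satisfied.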